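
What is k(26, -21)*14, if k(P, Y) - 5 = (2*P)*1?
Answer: 798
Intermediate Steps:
k(P, Y) = 5 + 2*P (k(P, Y) = 5 + (2*P)*1 = 5 + 2*P)
k(26, -21)*14 = (5 + 2*26)*14 = (5 + 52)*14 = 57*14 = 798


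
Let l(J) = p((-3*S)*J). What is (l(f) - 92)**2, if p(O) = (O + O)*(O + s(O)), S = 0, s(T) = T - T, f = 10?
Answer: 8464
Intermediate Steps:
s(T) = 0
p(O) = 2*O**2 (p(O) = (O + O)*(O + 0) = (2*O)*O = 2*O**2)
l(J) = 0 (l(J) = 2*((-3*0)*J)**2 = 2*(0*J)**2 = 2*0**2 = 2*0 = 0)
(l(f) - 92)**2 = (0 - 92)**2 = (-92)**2 = 8464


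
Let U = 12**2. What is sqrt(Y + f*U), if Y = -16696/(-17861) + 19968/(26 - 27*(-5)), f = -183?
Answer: 2*I*sqrt(54219135242360662)/2875621 ≈ 161.95*I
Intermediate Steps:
U = 144
Y = 359336504/2875621 (Y = -16696*(-1/17861) + 19968/(26 + 135) = 16696/17861 + 19968/161 = 359336504/2875621 ≈ 124.96)
sqrt(Y + f*U) = sqrt(359336504/2875621 - 183*144) = sqrt(359336504/2875621 - 26352) = sqrt(-75419028088/2875621) = 2*I*sqrt(54219135242360662)/2875621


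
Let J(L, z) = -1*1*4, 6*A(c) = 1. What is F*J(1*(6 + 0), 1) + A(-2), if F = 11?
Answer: -263/6 ≈ -43.833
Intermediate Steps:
A(c) = ⅙ (A(c) = (⅙)*1 = ⅙)
J(L, z) = -4 (J(L, z) = -1*4 = -4)
F*J(1*(6 + 0), 1) + A(-2) = 11*(-4) + ⅙ = -44 + ⅙ = -263/6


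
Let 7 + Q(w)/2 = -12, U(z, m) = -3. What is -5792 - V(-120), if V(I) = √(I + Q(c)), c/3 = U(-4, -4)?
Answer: -5792 - I*√158 ≈ -5792.0 - 12.57*I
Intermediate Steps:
c = -9 (c = 3*(-3) = -9)
Q(w) = -38 (Q(w) = -14 + 2*(-12) = -14 - 24 = -38)
V(I) = √(-38 + I) (V(I) = √(I - 38) = √(-38 + I))
-5792 - V(-120) = -5792 - √(-38 - 120) = -5792 - √(-158) = -5792 - I*√158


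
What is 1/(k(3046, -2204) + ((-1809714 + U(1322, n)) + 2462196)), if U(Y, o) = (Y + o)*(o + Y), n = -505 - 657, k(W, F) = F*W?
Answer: -1/6035302 ≈ -1.6569e-7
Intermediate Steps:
n = -1162
U(Y, o) = (Y + o)**2 (U(Y, o) = (Y + o)*(Y + o) = (Y + o)**2)
1/(k(3046, -2204) + ((-1809714 + U(1322, n)) + 2462196)) = 1/(-2204*3046 + ((-1809714 + (1322 - 1162)**2) + 2462196)) = 1/(-6713384 + ((-1809714 + 160**2) + 2462196)) = 1/(-6713384 + ((-1809714 + 25600) + 2462196)) = 1/(-6713384 + (-1784114 + 2462196)) = 1/(-6713384 + 678082) = 1/(-6035302) = -1/6035302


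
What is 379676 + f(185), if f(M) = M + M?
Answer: 380046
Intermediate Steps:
f(M) = 2*M
379676 + f(185) = 379676 + 2*185 = 379676 + 370 = 380046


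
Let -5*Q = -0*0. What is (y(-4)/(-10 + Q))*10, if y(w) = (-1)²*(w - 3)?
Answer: 7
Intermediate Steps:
y(w) = -3 + w (y(w) = 1*(-3 + w) = -3 + w)
Q = 0 (Q = -(-1)*0*0/5 = -(-1)*0/5 = -⅕*0 = 0)
(y(-4)/(-10 + Q))*10 = ((-3 - 4)/(-10 + 0))*10 = (-7/(-10))*10 = -⅒*(-7)*10 = (7/10)*10 = 7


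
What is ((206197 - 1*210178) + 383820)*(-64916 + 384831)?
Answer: 121516193685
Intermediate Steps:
((206197 - 1*210178) + 383820)*(-64916 + 384831) = ((206197 - 210178) + 383820)*319915 = (-3981 + 383820)*319915 = 379839*319915 = 121516193685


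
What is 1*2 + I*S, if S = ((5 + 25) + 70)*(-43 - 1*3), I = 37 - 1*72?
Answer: 161002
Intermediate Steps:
I = -35 (I = 37 - 72 = -35)
S = -4600 (S = (30 + 70)*(-43 - 3) = 100*(-46) = -4600)
1*2 + I*S = 1*2 - 35*(-4600) = 2 + 161000 = 161002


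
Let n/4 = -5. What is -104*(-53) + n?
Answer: 5492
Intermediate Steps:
n = -20 (n = 4*(-5) = -20)
-104*(-53) + n = -104*(-53) - 20 = 5512 - 20 = 5492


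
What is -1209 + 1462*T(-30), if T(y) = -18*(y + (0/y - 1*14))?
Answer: 1156695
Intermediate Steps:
T(y) = 252 - 18*y (T(y) = -18*(y + (0 - 14)) = -18*(y - 14) = -18*(-14 + y) = 252 - 18*y)
-1209 + 1462*T(-30) = -1209 + 1462*(252 - 18*(-30)) = -1209 + 1462*(252 + 540) = -1209 + 1462*792 = -1209 + 1157904 = 1156695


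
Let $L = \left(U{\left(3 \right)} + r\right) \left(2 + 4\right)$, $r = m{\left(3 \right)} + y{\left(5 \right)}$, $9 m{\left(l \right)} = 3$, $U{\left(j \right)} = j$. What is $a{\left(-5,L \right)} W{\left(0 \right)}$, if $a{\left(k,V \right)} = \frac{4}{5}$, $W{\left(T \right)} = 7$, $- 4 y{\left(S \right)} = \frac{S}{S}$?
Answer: $\frac{28}{5} \approx 5.6$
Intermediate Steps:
$y{\left(S \right)} = - \frac{1}{4}$ ($y{\left(S \right)} = - \frac{S \frac{1}{S}}{4} = \left(- \frac{1}{4}\right) 1 = - \frac{1}{4}$)
$m{\left(l \right)} = \frac{1}{3}$ ($m{\left(l \right)} = \frac{1}{9} \cdot 3 = \frac{1}{3}$)
$r = \frac{1}{12}$ ($r = \frac{1}{3} - \frac{1}{4} = \frac{1}{12} \approx 0.083333$)
$L = \frac{37}{2}$ ($L = \left(3 + \frac{1}{12}\right) \left(2 + 4\right) = \frac{37}{12} \cdot 6 = \frac{37}{2} \approx 18.5$)
$a{\left(k,V \right)} = \frac{4}{5}$ ($a{\left(k,V \right)} = 4 \cdot \frac{1}{5} = \frac{4}{5}$)
$a{\left(-5,L \right)} W{\left(0 \right)} = \frac{4}{5} \cdot 7 = \frac{28}{5}$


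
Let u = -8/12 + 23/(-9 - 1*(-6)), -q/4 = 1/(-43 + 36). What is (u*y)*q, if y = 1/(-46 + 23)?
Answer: 100/483 ≈ 0.20704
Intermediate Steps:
q = 4/7 (q = -4/(-43 + 36) = -4/(-7) = -4*(-⅐) = 4/7 ≈ 0.57143)
u = -25/3 (u = -8*1/12 + 23/(-9 + 6) = -⅔ + 23/(-3) = -⅔ + 23*(-⅓) = -⅔ - 23/3 = -25/3 ≈ -8.3333)
y = -1/23 (y = 1/(-23) = -1/23 ≈ -0.043478)
(u*y)*q = -25/3*(-1/23)*(4/7) = (25/69)*(4/7) = 100/483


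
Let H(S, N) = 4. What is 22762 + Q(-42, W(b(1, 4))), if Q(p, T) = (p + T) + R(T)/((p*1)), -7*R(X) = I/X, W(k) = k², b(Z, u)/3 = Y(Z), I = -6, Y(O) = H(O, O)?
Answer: 161328383/7056 ≈ 22864.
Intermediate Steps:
Y(O) = 4
b(Z, u) = 12 (b(Z, u) = 3*4 = 12)
R(X) = 6/(7*X) (R(X) = -(-6)/(7*X) = 6/(7*X))
Q(p, T) = T + p + 6/(7*T*p) (Q(p, T) = (p + T) + (6/(7*T))/((p*1)) = (T + p) + (6/(7*T))/p = (T + p) + 6/(7*T*p) = T + p + 6/(7*T*p))
22762 + Q(-42, W(b(1, 4))) = 22762 + (12² - 42 + (6/7)/(12²*(-42))) = 22762 + (144 - 42 + (6/7)*(-1/42)/144) = 22762 + (144 - 42 + (6/7)*(1/144)*(-1/42)) = 22762 + (144 - 42 - 1/7056) = 22762 + 719711/7056 = 161328383/7056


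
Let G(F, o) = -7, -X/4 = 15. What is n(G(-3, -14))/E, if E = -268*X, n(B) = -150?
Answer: -5/536 ≈ -0.0093284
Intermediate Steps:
X = -60 (X = -4*15 = -60)
E = 16080 (E = -268*(-60) = 16080)
n(G(-3, -14))/E = -150/16080 = -150*1/16080 = -5/536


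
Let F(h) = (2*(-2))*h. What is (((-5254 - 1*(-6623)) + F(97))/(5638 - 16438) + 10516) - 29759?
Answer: -23091709/1200 ≈ -19243.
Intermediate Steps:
F(h) = -4*h
(((-5254 - 1*(-6623)) + F(97))/(5638 - 16438) + 10516) - 29759 = (((-5254 - 1*(-6623)) - 4*97)/(5638 - 16438) + 10516) - 29759 = (((-5254 + 6623) - 388)/(-10800) + 10516) - 29759 = ((1369 - 388)*(-1/10800) + 10516) - 29759 = (981*(-1/10800) + 10516) - 29759 = (-109/1200 + 10516) - 29759 = 12619091/1200 - 29759 = -23091709/1200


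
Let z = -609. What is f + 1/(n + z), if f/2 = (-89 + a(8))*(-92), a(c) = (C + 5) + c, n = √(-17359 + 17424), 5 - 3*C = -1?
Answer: 5049030047/370816 - √65/370816 ≈ 13616.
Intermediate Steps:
C = 2 (C = 5/3 - ⅓*(-1) = 5/3 + ⅓ = 2)
n = √65 ≈ 8.0623
a(c) = 7 + c (a(c) = (2 + 5) + c = 7 + c)
f = 13616 (f = 2*((-89 + (7 + 8))*(-92)) = 2*((-89 + 15)*(-92)) = 2*(-74*(-92)) = 2*6808 = 13616)
f + 1/(n + z) = 13616 + 1/(√65 - 609) = 13616 + 1/(-609 + √65)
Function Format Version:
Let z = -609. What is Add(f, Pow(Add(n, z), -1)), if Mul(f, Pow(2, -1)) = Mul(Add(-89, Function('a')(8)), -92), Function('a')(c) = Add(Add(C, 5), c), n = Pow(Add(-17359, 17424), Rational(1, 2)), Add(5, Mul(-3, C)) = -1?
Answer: Add(Rational(5049030047, 370816), Mul(Rational(-1, 370816), Pow(65, Rational(1, 2)))) ≈ 13616.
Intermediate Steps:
C = 2 (C = Add(Rational(5, 3), Mul(Rational(-1, 3), -1)) = Add(Rational(5, 3), Rational(1, 3)) = 2)
n = Pow(65, Rational(1, 2)) ≈ 8.0623
Function('a')(c) = Add(7, c) (Function('a')(c) = Add(Add(2, 5), c) = Add(7, c))
f = 13616 (f = Mul(2, Mul(Add(-89, Add(7, 8)), -92)) = Mul(2, Mul(Add(-89, 15), -92)) = Mul(2, Mul(-74, -92)) = Mul(2, 6808) = 13616)
Add(f, Pow(Add(n, z), -1)) = Add(13616, Pow(Add(Pow(65, Rational(1, 2)), -609), -1)) = Add(13616, Pow(Add(-609, Pow(65, Rational(1, 2))), -1))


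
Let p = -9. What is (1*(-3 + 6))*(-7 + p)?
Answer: -48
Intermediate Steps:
(1*(-3 + 6))*(-7 + p) = (1*(-3 + 6))*(-7 - 9) = (1*3)*(-16) = 3*(-16) = -48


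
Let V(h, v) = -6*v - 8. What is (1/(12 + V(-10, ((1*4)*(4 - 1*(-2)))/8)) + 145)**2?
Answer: 4116841/196 ≈ 21004.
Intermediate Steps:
V(h, v) = -8 - 6*v
(1/(12 + V(-10, ((1*4)*(4 - 1*(-2)))/8)) + 145)**2 = (1/(12 + (-8 - 6*(1*4)*(4 - 1*(-2))/8)) + 145)**2 = (1/(12 + (-8 - 6*4*(4 + 2)/8)) + 145)**2 = (1/(12 + (-8 - 6*4*6/8)) + 145)**2 = (1/(12 + (-8 - 144/8)) + 145)**2 = (1/(12 + (-8 - 6*3)) + 145)**2 = (1/(12 + (-8 - 18)) + 145)**2 = (1/(12 - 26) + 145)**2 = (1/(-14) + 145)**2 = (-1/14 + 145)**2 = (2029/14)**2 = 4116841/196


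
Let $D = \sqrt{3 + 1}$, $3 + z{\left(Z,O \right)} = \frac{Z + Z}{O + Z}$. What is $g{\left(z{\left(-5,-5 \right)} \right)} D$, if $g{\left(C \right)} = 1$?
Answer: $2$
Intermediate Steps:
$z{\left(Z,O \right)} = -3 + \frac{2 Z}{O + Z}$ ($z{\left(Z,O \right)} = -3 + \frac{Z + Z}{O + Z} = -3 + \frac{2 Z}{O + Z}$)
$D = 2$ ($D = \sqrt{4} = 2$)
$g{\left(z{\left(-5,-5 \right)} \right)} D = 1 \cdot 2 = 2$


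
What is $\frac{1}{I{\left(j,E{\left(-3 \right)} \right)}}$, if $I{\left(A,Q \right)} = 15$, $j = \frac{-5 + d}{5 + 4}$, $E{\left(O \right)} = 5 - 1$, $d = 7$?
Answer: $\frac{1}{15} \approx 0.066667$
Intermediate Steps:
$E{\left(O \right)} = 4$
$j = \frac{2}{9}$ ($j = \frac{-5 + 7}{5 + 4} = \frac{2}{9} \approx 0.22222$)
$\frac{1}{I{\left(j,E{\left(-3 \right)} \right)}} = \frac{1}{15}$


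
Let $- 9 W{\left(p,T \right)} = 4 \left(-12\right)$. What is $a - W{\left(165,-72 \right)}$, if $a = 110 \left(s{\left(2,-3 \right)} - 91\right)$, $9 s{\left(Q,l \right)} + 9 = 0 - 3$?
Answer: $-10162$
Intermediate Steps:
$s{\left(Q,l \right)} = - \frac{4}{3}$ ($s{\left(Q,l \right)} = -1 + \frac{0 - 3}{9} = -1 + \frac{1}{9} \left(-3\right) = -1 - \frac{1}{3} = - \frac{4}{3}$)
$W{\left(p,T \right)} = \frac{16}{3}$ ($W{\left(p,T \right)} = - \frac{4 \left(-12\right)}{9} = \left(- \frac{1}{9}\right) \left(-48\right) = \frac{16}{3}$)
$a = - \frac{30470}{3}$ ($a = 110 \left(- \frac{4}{3} - 91\right) = 110 \left(- \frac{277}{3}\right) = - \frac{30470}{3} \approx -10157.0$)
$a - W{\left(165,-72 \right)} = - \frac{30470}{3} - \frac{16}{3} = -10162$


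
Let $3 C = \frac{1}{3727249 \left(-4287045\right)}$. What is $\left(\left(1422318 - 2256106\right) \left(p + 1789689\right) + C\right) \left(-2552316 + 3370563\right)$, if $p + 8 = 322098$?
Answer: $- \frac{23021572131356622867959765589769}{15978884189205} \approx -1.4407 \cdot 10^{18}$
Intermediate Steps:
$p = 322090$ ($p = -8 + 322098 = 322090$)
$C = - \frac{1}{47936652567615}$ ($C = \frac{\frac{1}{3727249} \frac{1}{-4287045}}{3} = \frac{\frac{1}{3727249} \left(- \frac{1}{4287045}\right)}{3} = \frac{1}{3} \left(- \frac{1}{15978884189205}\right) = - \frac{1}{47936652567615} \approx -2.0861 \cdot 10^{-14}$)
$\left(\left(1422318 - 2256106\right) \left(p + 1789689\right) + C\right) \left(-2552316 + 3370563\right) = \left(\left(1422318 - 2256106\right) \left(322090 + 1789689\right) - \frac{1}{47936652567615}\right) \left(-2552316 + 3370563\right) = \left(\left(-833788\right) 2111779 - \frac{1}{47936652567615}\right) 818247 = \left(-1760775988852 - \frac{1}{47936652567615}\right) 818247 = \left(- \frac{84405706826997066416227981}{47936652567615}\right) 818247 = - \frac{23021572131356622867959765589769}{15978884189205}$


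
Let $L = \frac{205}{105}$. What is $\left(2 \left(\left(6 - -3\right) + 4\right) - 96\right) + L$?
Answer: $- \frac{1429}{21} \approx -68.048$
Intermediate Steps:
$L = \frac{41}{21}$ ($L = 205 \cdot \frac{1}{105} = \frac{41}{21} \approx 1.9524$)
$\left(2 \left(\left(6 - -3\right) + 4\right) - 96\right) + L = \left(2 \left(\left(6 - -3\right) + 4\right) - 96\right) + \frac{41}{21} = \left(2 \left(\left(6 + 3\right) + 4\right) - 96\right) + \frac{41}{21} = \left(2 \left(9 + 4\right) - 96\right) + \frac{41}{21} = \left(2 \cdot 13 - 96\right) + \frac{41}{21} = \left(26 - 96\right) + \frac{41}{21} = -70 + \frac{41}{21} = - \frac{1429}{21}$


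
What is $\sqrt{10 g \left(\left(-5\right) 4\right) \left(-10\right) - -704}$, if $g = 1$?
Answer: $52$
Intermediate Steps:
$\sqrt{10 g \left(\left(-5\right) 4\right) \left(-10\right) - -704} = \sqrt{10 \cdot 1 \left(\left(-5\right) 4\right) \left(-10\right) - -704} = \sqrt{10 \left(-20\right) \left(-10\right) + 704} = \sqrt{\left(-200\right) \left(-10\right) + 704} = \sqrt{2000 + 704} = \sqrt{2704} = 52$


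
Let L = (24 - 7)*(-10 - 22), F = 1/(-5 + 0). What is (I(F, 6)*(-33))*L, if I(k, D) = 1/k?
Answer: -89760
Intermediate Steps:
F = -1/5 (F = 1/(-5) = -1/5 ≈ -0.20000)
L = -544 (L = 17*(-32) = -544)
(I(F, 6)*(-33))*L = (-33/(-1/5))*(-544) = -5*(-33)*(-544) = 165*(-544) = -89760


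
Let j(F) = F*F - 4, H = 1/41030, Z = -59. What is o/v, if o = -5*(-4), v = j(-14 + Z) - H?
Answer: 820600/218484749 ≈ 0.0037559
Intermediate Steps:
H = 1/41030 ≈ 2.4372e-5
j(F) = -4 + F² (j(F) = F² - 4 = -4 + F²)
v = 218484749/41030 (v = (-4 + (-14 - 59)²) - 1*1/41030 = (-4 + (-73)²) - 1/41030 = (-4 + 5329) - 1/41030 = 5325 - 1/41030 = 218484749/41030 ≈ 5325.0)
o = 20
o/v = 20/(218484749/41030) = 20*(41030/218484749) = 820600/218484749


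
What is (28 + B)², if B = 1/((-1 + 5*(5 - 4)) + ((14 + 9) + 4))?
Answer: 755161/961 ≈ 785.81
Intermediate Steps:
B = 1/31 (B = 1/((-1 + 5*1) + (23 + 4)) = 1/((-1 + 5) + 27) = 1/(4 + 27) = 1/31 ≈ 0.032258)
(28 + B)² = (28 + 1/31)² = (869/31)² = 755161/961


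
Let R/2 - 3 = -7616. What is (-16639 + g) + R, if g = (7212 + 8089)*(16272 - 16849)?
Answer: -8860542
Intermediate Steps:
g = -8828677 (g = 15301*(-577) = -8828677)
R = -15226 (R = 6 + 2*(-7616) = 6 - 15232 = -15226)
(-16639 + g) + R = (-16639 - 8828677) - 15226 = -8845316 - 15226 = -8860542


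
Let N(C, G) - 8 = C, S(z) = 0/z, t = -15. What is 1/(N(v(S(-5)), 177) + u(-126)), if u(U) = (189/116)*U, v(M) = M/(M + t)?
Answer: -58/11443 ≈ -0.0050686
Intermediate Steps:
S(z) = 0
v(M) = M/(-15 + M) (v(M) = M/(M - 15) = M/(-15 + M))
N(C, G) = 8 + C
u(U) = 189*U/116 (u(U) = (189*(1/116))*U = 189*U/116)
1/(N(v(S(-5)), 177) + u(-126)) = 1/((8 + 0/(-15 + 0)) + (189/116)*(-126)) = 1/((8 + 0/(-15)) - 11907/58) = 1/((8 + 0*(-1/15)) - 11907/58) = 1/((8 + 0) - 11907/58) = 1/(8 - 11907/58) = 1/(-11443/58) = -58/11443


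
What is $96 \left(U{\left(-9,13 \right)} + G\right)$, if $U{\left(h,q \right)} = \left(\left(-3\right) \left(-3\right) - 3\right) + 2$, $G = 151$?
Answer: $15264$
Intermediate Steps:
$U{\left(h,q \right)} = 8$ ($U{\left(h,q \right)} = \left(9 - 3\right) + 2 = 6 + 2 = 8$)
$96 \left(U{\left(-9,13 \right)} + G\right) = 96 \left(8 + 151\right) = 96 \cdot 159 = 15264$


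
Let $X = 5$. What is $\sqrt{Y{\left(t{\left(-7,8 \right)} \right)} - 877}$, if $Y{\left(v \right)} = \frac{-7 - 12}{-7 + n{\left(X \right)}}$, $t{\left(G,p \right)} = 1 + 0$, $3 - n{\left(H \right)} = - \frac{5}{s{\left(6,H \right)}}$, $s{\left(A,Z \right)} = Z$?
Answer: $\frac{2 i \sqrt{1959}}{3} \approx 29.507 i$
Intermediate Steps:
$n{\left(H \right)} = 3 + \frac{5}{H}$ ($n{\left(H \right)} = 3 - - \frac{5}{H} = 3 + \frac{5}{H}$)
$t{\left(G,p \right)} = 1$
$Y{\left(v \right)} = \frac{19}{3}$ ($Y{\left(v \right)} = \frac{-7 - 12}{-7 + \left(3 + \frac{5}{5}\right)} = - \frac{19}{-7 + \left(3 + 5 \cdot \frac{1}{5}\right)} = - \frac{19}{-7 + \left(3 + 1\right)} = - \frac{19}{-7 + 4} = - \frac{19}{-3} = \left(-19\right) \left(- \frac{1}{3}\right) = \frac{19}{3}$)
$\sqrt{Y{\left(t{\left(-7,8 \right)} \right)} - 877} = \sqrt{\frac{19}{3} - 877} = \sqrt{- \frac{2612}{3}} = \frac{2 i \sqrt{1959}}{3}$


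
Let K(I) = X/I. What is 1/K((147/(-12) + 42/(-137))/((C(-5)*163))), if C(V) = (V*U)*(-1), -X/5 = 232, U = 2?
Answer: 6881/1036158400 ≈ 6.6409e-6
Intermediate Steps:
X = -1160 (X = -5*232 = -1160)
C(V) = -2*V (C(V) = (V*2)*(-1) = (2*V)*(-1) = -2*V)
K(I) = -1160/I
1/K((147/(-12) + 42/(-137))/((C(-5)*163))) = 1/(-1160*1630/(147/(-12) + 42/(-137))) = 1/(-1160*1630/(147*(-1/12) + 42*(-1/137))) = 1/(-1160*1630/(-49/4 - 42/137)) = 1/(-1160/((-6881/548*1/1630))) = 1/(-1160/(-6881/893240)) = 1/(-1160*(-893240/6881)) = 1/(1036158400/6881) = 6881/1036158400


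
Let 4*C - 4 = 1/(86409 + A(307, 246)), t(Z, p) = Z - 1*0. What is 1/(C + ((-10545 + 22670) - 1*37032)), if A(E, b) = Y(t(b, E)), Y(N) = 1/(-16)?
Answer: -1382543/34433615954 ≈ -4.0151e-5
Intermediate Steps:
t(Z, p) = Z (t(Z, p) = Z + 0 = Z)
Y(N) = -1/16
A(E, b) = -1/16
C = 1382547/1382543 (C = 1 + 1/(4*(86409 - 1/16)) = 1 + 1/(4*(1382543/16)) = 1 + (1/4)*(16/1382543) = 1 + 4/1382543 = 1382547/1382543 ≈ 1.0000)
1/(C + ((-10545 + 22670) - 1*37032)) = 1/(1382547/1382543 + ((-10545 + 22670) - 1*37032)) = 1/(1382547/1382543 + (12125 - 37032)) = 1/(1382547/1382543 - 24907) = 1/(-34433615954/1382543) = -1382543/34433615954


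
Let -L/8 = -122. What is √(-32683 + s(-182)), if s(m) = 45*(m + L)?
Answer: √3047 ≈ 55.200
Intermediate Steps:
L = 976 (L = -8*(-122) = 976)
s(m) = 43920 + 45*m (s(m) = 45*(m + 976) = 45*(976 + m) = 43920 + 45*m)
√(-32683 + s(-182)) = √(-32683 + (43920 + 45*(-182))) = √(-32683 + (43920 - 8190)) = √(-32683 + 35730) = √3047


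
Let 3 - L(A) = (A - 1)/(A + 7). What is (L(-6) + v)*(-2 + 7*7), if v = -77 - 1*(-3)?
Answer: -3008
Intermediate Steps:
L(A) = 3 - (-1 + A)/(7 + A) (L(A) = 3 - (A - 1)/(A + 7) = 3 - (-1 + A)/(7 + A))
v = -74 (v = -77 + 3 = -74)
(L(-6) + v)*(-2 + 7*7) = (2*(11 - 6)/(7 - 6) - 74)*(-2 + 7*7) = (2*5/1 - 74)*(-2 + 49) = (2*1*5 - 74)*47 = (10 - 74)*47 = -64*47 = -3008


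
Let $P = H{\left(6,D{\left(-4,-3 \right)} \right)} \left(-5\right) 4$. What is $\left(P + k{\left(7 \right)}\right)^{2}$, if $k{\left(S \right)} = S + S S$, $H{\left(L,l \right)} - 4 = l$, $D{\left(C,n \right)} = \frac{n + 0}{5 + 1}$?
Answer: $196$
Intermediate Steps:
$D{\left(C,n \right)} = \frac{n}{6}$
$H{\left(L,l \right)} = 4 + l$
$k{\left(S \right)} = S + S^{2}$
$P = -70$ ($P = \left(4 + \frac{1}{6} \left(-3\right)\right) \left(-5\right) 4 = \left(4 - \frac{1}{2}\right) \left(-5\right) 4 = \frac{7}{2} \left(-5\right) 4 = \left(- \frac{35}{2}\right) 4 = -70$)
$\left(P + k{\left(7 \right)}\right)^{2} = \left(-70 + 7 \left(1 + 7\right)\right)^{2} = \left(-70 + 7 \cdot 8\right)^{2} = \left(-70 + 56\right)^{2} = \left(-14\right)^{2} = 196$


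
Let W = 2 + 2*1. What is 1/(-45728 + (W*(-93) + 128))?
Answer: -1/45972 ≈ -2.1752e-5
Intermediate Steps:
W = 4 (W = 2 + 2 = 4)
1/(-45728 + (W*(-93) + 128)) = 1/(-45728 + (4*(-93) + 128)) = 1/(-45728 + (-372 + 128)) = 1/(-45728 - 244) = 1/(-45972) = -1/45972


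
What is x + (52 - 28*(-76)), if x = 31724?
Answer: 33904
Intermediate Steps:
x + (52 - 28*(-76)) = 31724 + (52 - 28*(-76)) = 31724 + (52 + 2128) = 31724 + 2180 = 33904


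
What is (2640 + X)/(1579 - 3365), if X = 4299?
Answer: -6939/1786 ≈ -3.8852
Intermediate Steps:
(2640 + X)/(1579 - 3365) = (2640 + 4299)/(1579 - 3365) = 6939/(-1786) = 6939*(-1/1786) = -6939/1786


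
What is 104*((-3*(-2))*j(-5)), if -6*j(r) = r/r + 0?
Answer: -104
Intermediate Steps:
j(r) = -⅙ (j(r) = -(r/r + 0)/6 = -(1 + 0)/6 = -⅙*1 = -⅙)
104*((-3*(-2))*j(-5)) = 104*(-3*(-2)*(-⅙)) = 104*(6*(-⅙)) = 104*(-1) = -104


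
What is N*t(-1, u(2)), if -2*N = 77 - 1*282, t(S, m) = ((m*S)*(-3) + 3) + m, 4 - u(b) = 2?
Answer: 2255/2 ≈ 1127.5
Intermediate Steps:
u(b) = 2 (u(b) = 4 - 1*2 = 4 - 2 = 2)
t(S, m) = 3 + m - 3*S*m (t(S, m) = ((S*m)*(-3) + 3) + m = (-3*S*m + 3) + m = (3 - 3*S*m) + m = 3 + m - 3*S*m)
N = 205/2 (N = -(77 - 1*282)/2 = -(77 - 282)/2 = -1/2*(-205) = 205/2 ≈ 102.50)
N*t(-1, u(2)) = 205*(3 + 2 - 3*(-1)*2)/2 = 205*(3 + 2 + 6)/2 = (205/2)*11 = 2255/2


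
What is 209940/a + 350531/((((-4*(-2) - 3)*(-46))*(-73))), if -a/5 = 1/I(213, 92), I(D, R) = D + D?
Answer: -300320498989/16790 ≈ -1.7887e+7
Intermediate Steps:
I(D, R) = 2*D
a = -5/426 (a = -5/(2*213) = -5/426 ≈ -0.011737)
209940/a + 350531/((((-4*(-2) - 3)*(-46))*(-73))) = 209940/(-5/426) + 350531/((((-4*(-2) - 3)*(-46))*(-73))) = 209940*(-426/5) + 350531/((((8 - 3)*(-46))*(-73))) = -17886888 + 350531/(((5*(-46))*(-73))) = -17886888 + 350531/((-230*(-73))) = -17886888 + 350531/16790 = -300320498989/16790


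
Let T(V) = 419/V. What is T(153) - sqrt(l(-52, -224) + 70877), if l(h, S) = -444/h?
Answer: 419/153 - 2*sqrt(2994914)/13 ≈ -263.50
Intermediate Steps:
T(153) - sqrt(l(-52, -224) + 70877) = 419/153 - sqrt(-444/(-52) + 70877) = 419*(1/153) - sqrt(-444*(-1/52) + 70877) = 419/153 - sqrt(111/13 + 70877) = 419/153 - sqrt(921512/13) = 419/153 - 2*sqrt(2994914)/13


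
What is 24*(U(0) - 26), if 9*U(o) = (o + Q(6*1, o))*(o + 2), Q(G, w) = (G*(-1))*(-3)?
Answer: -528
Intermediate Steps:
Q(G, w) = 3*G (Q(G, w) = -G*(-3) = 3*G)
U(o) = (2 + o)*(18 + o)/9 (U(o) = ((o + 3*(6*1))*(o + 2))/9 = ((o + 3*6)*(2 + o))/9 = ((o + 18)*(2 + o))/9 = ((18 + o)*(2 + o))/9 = ((2 + o)*(18 + o))/9 = (2 + o)*(18 + o)/9)
24*(U(0) - 26) = 24*((4 + (1/9)*0**2 + (20/9)*0) - 26) = 24*((4 + (1/9)*0 + 0) - 26) = 24*((4 + 0 + 0) - 26) = 24*(4 - 26) = 24*(-22) = -528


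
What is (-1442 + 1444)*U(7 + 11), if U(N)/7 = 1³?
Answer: 14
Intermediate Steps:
U(N) = 7 (U(N) = 7*1³ = 7*1 = 7)
(-1442 + 1444)*U(7 + 11) = (-1442 + 1444)*7 = 2*7 = 14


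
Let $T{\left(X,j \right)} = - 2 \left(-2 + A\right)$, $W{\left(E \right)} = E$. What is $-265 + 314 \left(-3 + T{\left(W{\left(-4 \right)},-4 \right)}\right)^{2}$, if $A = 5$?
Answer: $25169$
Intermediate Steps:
$T{\left(X,j \right)} = -6$ ($T{\left(X,j \right)} = - 2 \left(-2 + 5\right) = \left(-2\right) 3 = -6$)
$-265 + 314 \left(-3 + T{\left(W{\left(-4 \right)},-4 \right)}\right)^{2} = -265 + 314 \left(-3 - 6\right)^{2} = -265 + 314 \left(-9\right)^{2} = -265 + 314 \cdot 81 = -265 + 25434 = 25169$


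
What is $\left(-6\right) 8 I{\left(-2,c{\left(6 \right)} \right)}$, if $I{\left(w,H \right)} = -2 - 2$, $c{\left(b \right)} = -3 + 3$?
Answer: $192$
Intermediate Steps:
$c{\left(b \right)} = 0$
$I{\left(w,H \right)} = -4$
$\left(-6\right) 8 I{\left(-2,c{\left(6 \right)} \right)} = \left(-6\right) 8 \left(-4\right) = \left(-48\right) \left(-4\right) = 192$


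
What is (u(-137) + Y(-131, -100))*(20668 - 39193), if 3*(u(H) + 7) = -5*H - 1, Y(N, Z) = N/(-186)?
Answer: -254638475/62 ≈ -4.1071e+6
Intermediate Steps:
Y(N, Z) = -N/186 (Y(N, Z) = N*(-1/186) = -N/186)
u(H) = -22/3 - 5*H/3 (u(H) = -7 + (-5*H - 1)/3 = -7 + (-1 - 5*H)/3 = -7 + (-1/3 - 5*H/3) = -22/3 - 5*H/3)
(u(-137) + Y(-131, -100))*(20668 - 39193) = ((-22/3 - 5/3*(-137)) - 1/186*(-131))*(20668 - 39193) = ((-22/3 + 685/3) + 131/186)*(-18525) = (221 + 131/186)*(-18525) = (41237/186)*(-18525) = -254638475/62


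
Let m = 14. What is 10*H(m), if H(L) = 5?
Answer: 50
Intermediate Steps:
10*H(m) = 10*5 = 50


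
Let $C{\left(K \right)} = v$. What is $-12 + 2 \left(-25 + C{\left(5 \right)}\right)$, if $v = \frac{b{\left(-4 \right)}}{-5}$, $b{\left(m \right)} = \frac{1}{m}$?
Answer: $- \frac{619}{10} \approx -61.9$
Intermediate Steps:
$v = \frac{1}{20}$ ($v = \frac{1}{\left(-4\right) \left(-5\right)} = \left(- \frac{1}{4}\right) \left(- \frac{1}{5}\right) = \frac{1}{20} \approx 0.05$)
$C{\left(K \right)} = \frac{1}{20}$
$-12 + 2 \left(-25 + C{\left(5 \right)}\right) = -12 + 2 \left(-25 + \frac{1}{20}\right) = -12 + 2 \left(- \frac{499}{20}\right) = -12 - \frac{499}{10} = - \frac{619}{10}$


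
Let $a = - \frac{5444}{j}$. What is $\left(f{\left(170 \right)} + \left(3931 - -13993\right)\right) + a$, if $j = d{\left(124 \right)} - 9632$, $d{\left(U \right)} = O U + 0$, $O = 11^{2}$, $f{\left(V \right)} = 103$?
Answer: $\frac{24208900}{1343} \approx 18026.0$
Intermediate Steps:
$O = 121$
$d{\left(U \right)} = 121 U$ ($d{\left(U \right)} = 121 U + 0 = 121 U$)
$j = 5372$ ($j = 121 \cdot 124 - 9632 = 15004 - 9632 = 5372$)
$a = - \frac{1361}{1343}$ ($a = - \frac{5444}{5372} = \left(-5444\right) \frac{1}{5372} = - \frac{1361}{1343} \approx -1.0134$)
$\left(f{\left(170 \right)} + \left(3931 - -13993\right)\right) + a = \left(103 + \left(3931 - -13993\right)\right) - \frac{1361}{1343} = \left(103 + \left(3931 + 13993\right)\right) - \frac{1361}{1343} = \left(103 + 17924\right) - \frac{1361}{1343} = 18027 - \frac{1361}{1343} = \frac{24208900}{1343}$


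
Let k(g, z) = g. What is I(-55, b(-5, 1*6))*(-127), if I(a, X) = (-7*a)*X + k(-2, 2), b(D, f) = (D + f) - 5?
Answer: 195834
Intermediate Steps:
b(D, f) = -5 + D + f
I(a, X) = -2 - 7*X*a (I(a, X) = (-7*a)*X - 2 = -7*X*a - 2 = -2 - 7*X*a)
I(-55, b(-5, 1*6))*(-127) = (-2 - 7*(-5 - 5 + 1*6)*(-55))*(-127) = (-2 - 7*(-5 - 5 + 6)*(-55))*(-127) = (-2 - 7*(-4)*(-55))*(-127) = (-2 - 1540)*(-127) = -1542*(-127) = 195834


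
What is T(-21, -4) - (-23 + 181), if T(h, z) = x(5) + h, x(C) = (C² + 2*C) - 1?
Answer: -145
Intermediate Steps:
x(C) = -1 + C² + 2*C
T(h, z) = 34 + h (T(h, z) = (-1 + 5² + 2*5) + h = (-1 + 25 + 10) + h = 34 + h)
T(-21, -4) - (-23 + 181) = (34 - 21) - (-23 + 181) = 13 - 1*158 = 13 - 158 = -145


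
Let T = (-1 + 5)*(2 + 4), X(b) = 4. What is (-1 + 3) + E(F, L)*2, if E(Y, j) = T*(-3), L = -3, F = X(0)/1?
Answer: -142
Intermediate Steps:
T = 24 (T = 4*6 = 24)
F = 4 (F = 4/1 = 4*1 = 4)
E(Y, j) = -72 (E(Y, j) = 24*(-3) = -72)
(-1 + 3) + E(F, L)*2 = (-1 + 3) - 72*2 = 2 - 144 = -142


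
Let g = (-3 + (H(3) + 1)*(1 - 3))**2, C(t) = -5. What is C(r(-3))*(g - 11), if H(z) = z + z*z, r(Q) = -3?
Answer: -4150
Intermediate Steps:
H(z) = z + z**2
g = 841 (g = (-3 + (3*(1 + 3) + 1)*(1 - 3))**2 = (-3 + (3*4 + 1)*(-2))**2 = (-3 + (12 + 1)*(-2))**2 = (-3 + 13*(-2))**2 = (-3 - 26)**2 = (-29)**2 = 841)
C(r(-3))*(g - 11) = -5*(841 - 11) = -5*830 = -4150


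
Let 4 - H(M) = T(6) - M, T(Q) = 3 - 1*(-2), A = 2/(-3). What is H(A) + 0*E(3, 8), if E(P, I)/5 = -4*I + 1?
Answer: -5/3 ≈ -1.6667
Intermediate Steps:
A = -⅔ (A = 2*(-⅓) = -⅔ ≈ -0.66667)
T(Q) = 5 (T(Q) = 3 + 2 = 5)
H(M) = -1 + M (H(M) = 4 - (5 - M) = 4 + (-5 + M) = -1 + M)
E(P, I) = 5 - 20*I (E(P, I) = 5*(-4*I + 1) = 5*(1 - 4*I) = 5 - 20*I)
H(A) + 0*E(3, 8) = (-1 - ⅔) + 0*(5 - 20*8) = -5/3 + 0*(5 - 160) = -5/3 + 0*(-155) = -5/3 + 0 = -5/3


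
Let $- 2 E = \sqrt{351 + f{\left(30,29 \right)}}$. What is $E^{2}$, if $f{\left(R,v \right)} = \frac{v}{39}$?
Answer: $\frac{6859}{78} \approx 87.936$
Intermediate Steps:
$f{\left(R,v \right)} = \frac{v}{39}$ ($f{\left(R,v \right)} = v \frac{1}{39} = \frac{v}{39}$)
$E = - \frac{19 \sqrt{1482}}{78}$ ($E = - \frac{\sqrt{351 + \frac{1}{39} \cdot 29}}{2} = - \frac{\sqrt{351 + \frac{29}{39}}}{2} = - \frac{\sqrt{\frac{13718}{39}}}{2} = - \frac{\frac{19}{39} \sqrt{1482}}{2} = - \frac{19 \sqrt{1482}}{78} \approx -9.3774$)
$E^{2} = \left(- \frac{19 \sqrt{1482}}{78}\right)^{2} = \frac{6859}{78}$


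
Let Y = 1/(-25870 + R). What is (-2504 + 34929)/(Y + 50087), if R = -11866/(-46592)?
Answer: 19541301958475/30185510884773 ≈ 0.64737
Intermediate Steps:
R = 5933/23296 (R = -11866*(-1/46592) = 5933/23296 ≈ 0.25468)
Y = -23296/602661587 (Y = 1/(-25870 + 5933/23296) = 1/(-602661587/23296) = -23296/602661587 ≈ -3.8655e-5)
(-2504 + 34929)/(Y + 50087) = (-2504 + 34929)/(-23296/602661587 + 50087) = 32425/(30185510884773/602661587) = 32425*(602661587/30185510884773) = 19541301958475/30185510884773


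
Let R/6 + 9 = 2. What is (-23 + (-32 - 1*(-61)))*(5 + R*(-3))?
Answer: 786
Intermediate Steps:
R = -42 (R = -54 + 6*2 = -54 + 12 = -42)
(-23 + (-32 - 1*(-61)))*(5 + R*(-3)) = (-23 + (-32 - 1*(-61)))*(5 - 42*(-3)) = (-23 + (-32 + 61))*(5 + 126) = (-23 + 29)*131 = 6*131 = 786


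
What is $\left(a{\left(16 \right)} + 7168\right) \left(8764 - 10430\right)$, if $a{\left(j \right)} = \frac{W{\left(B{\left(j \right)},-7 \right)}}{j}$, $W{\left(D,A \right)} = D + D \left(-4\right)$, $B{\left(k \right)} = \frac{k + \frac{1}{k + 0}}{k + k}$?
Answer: $- \frac{48913331005}{4096} \approx -1.1942 \cdot 10^{7}$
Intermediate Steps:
$B{\left(k \right)} = \frac{k + \frac{1}{k}}{2 k}$
$W{\left(D,A \right)} = - 3 D$ ($W{\left(D,A \right)} = D - 4 D = - 3 D$)
$a{\left(j \right)} = - \frac{3 \left(1 + j^{2}\right)}{2 j^{3}}$ ($a{\left(j \right)} = \frac{\left(-3\right) \frac{1 + j^{2}}{2 j^{2}}}{j} = \frac{\left(- \frac{3}{2}\right) \frac{1}{j^{2}} \left(1 + j^{2}\right)}{j} = - \frac{3 \left(1 + j^{2}\right)}{2 j^{3}}$)
$\left(a{\left(16 \right)} + 7168\right) \left(8764 - 10430\right) = \left(\frac{3 \left(-1 - 16^{2}\right)}{2 \cdot 4096} + 7168\right) \left(8764 - 10430\right) = \left(\frac{3}{2} \cdot \frac{1}{4096} \left(-1 - 256\right) + 7168\right) \left(-1666\right) = \left(\frac{3}{2} \cdot \frac{1}{4096} \left(-257\right) + 7168\right) \left(-1666\right) = \left(- \frac{771}{8192} + 7168\right) \left(-1666\right) = \frac{58719485}{8192} \left(-1666\right) = - \frac{48913331005}{4096}$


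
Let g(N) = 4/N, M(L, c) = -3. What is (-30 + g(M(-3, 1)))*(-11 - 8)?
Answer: 1786/3 ≈ 595.33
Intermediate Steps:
(-30 + g(M(-3, 1)))*(-11 - 8) = (-30 + 4/(-3))*(-11 - 8) = (-30 + 4*(-⅓))*(-19) = (-30 - 4/3)*(-19) = -94/3*(-19) = 1786/3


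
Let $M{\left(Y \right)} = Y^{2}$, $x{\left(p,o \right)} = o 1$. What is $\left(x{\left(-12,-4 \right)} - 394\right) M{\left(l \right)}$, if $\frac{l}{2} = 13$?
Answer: $-269048$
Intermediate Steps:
$x{\left(p,o \right)} = o$
$l = 26$ ($l = 2 \cdot 13 = 26$)
$\left(x{\left(-12,-4 \right)} - 394\right) M{\left(l \right)} = \left(-4 - 394\right) 26^{2} = \left(-398\right) 676 = -269048$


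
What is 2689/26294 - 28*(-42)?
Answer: 30924433/26294 ≈ 1176.1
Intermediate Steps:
2689/26294 - 28*(-42) = 2689*(1/26294) + 1176 = 2689/26294 + 1176 = 30924433/26294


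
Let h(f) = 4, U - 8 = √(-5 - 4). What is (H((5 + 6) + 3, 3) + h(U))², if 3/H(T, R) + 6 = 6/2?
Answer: 9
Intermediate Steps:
H(T, R) = -1 (H(T, R) = 3/(-6 + 6/2) = 3/(-6 + 6*(½)) = 3/(-6 + 3) = 3/(-3) = 3*(-⅓) = -1)
U = 8 + 3*I (U = 8 + √(-5 - 4) = 8 + √(-9) = 8 + 3*I ≈ 8.0 + 3.0*I)
(H((5 + 6) + 3, 3) + h(U))² = (-1 + 4)² = 3² = 9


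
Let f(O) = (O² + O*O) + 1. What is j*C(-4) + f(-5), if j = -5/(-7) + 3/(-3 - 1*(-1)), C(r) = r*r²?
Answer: 709/7 ≈ 101.29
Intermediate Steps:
C(r) = r³
f(O) = 1 + 2*O² (f(O) = (O² + O²) + 1 = 2*O² + 1 = 1 + 2*O²)
j = -11/14 (j = -5*(-⅐) + 3/(-3 + 1) = 5/7 + 3/(-2) = 5/7 + 3*(-½) = 5/7 - 3/2 = -11/14 ≈ -0.78571)
j*C(-4) + f(-5) = -11/14*(-4)³ + (1 + 2*(-5)²) = -11/14*(-64) + (1 + 2*25) = 352/7 + (1 + 50) = 352/7 + 51 = 709/7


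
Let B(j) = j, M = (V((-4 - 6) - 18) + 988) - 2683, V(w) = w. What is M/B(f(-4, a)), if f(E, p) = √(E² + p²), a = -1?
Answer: -1723*√17/17 ≈ -417.89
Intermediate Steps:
M = -1723 (M = (((-4 - 6) - 18) + 988) - 2683 = ((-10 - 18) + 988) - 2683 = (-28 + 988) - 2683 = 960 - 2683 = -1723)
M/B(f(-4, a)) = -1723/√((-4)² + (-1)²) = -1723/√(16 + 1) = -1723*√17/17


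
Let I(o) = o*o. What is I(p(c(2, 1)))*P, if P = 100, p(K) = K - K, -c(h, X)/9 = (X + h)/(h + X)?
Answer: 0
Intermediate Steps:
c(h, X) = -9 (c(h, X) = -9*(X + h)/(h + X) = -9*(X + h)/(X + h) = -9*1 = -9)
p(K) = 0
I(o) = o²
I(p(c(2, 1)))*P = 0²*100 = 0*100 = 0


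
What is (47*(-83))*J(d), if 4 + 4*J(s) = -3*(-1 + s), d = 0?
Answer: 3901/4 ≈ 975.25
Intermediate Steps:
J(s) = -1/4 - 3*s/4 (J(s) = -1 + (-3*(-1 + s))/4 = -1 + (3 - 3*s)/4 = -1 + (3/4 - 3*s/4) = -1/4 - 3*s/4)
(47*(-83))*J(d) = (47*(-83))*(-1/4 - 3/4*0) = -3901*(-1/4 + 0) = -3901*(-1/4) = 3901/4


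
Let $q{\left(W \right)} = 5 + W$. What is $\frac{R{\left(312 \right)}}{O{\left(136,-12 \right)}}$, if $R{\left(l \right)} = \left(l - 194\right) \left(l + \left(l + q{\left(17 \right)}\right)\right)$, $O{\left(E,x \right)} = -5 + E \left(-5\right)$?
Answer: $- \frac{76228}{685} \approx -111.28$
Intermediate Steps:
$O{\left(E,x \right)} = -5 - 5 E$
$R{\left(l \right)} = \left(-194 + l\right) \left(22 + 2 l\right)$ ($R{\left(l \right)} = \left(l - 194\right) \left(l + \left(l + \left(5 + 17\right)\right)\right) = \left(-194 + l\right) \left(l + \left(l + 22\right)\right) = \left(-194 + l\right) \left(l + \left(22 + l\right)\right) = \left(-194 + l\right) \left(22 + 2 l\right)$)
$\frac{R{\left(312 \right)}}{O{\left(136,-12 \right)}} = \frac{-4268 - 114192 + 2 \cdot 312^{2}}{-5 - 680} = \frac{-4268 - 114192 + 2 \cdot 97344}{-5 - 680} = \frac{-4268 - 114192 + 194688}{-685} = 76228 \left(- \frac{1}{685}\right) = - \frac{76228}{685}$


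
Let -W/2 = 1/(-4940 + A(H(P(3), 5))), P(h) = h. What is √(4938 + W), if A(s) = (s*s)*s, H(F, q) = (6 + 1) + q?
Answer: √12736268974/1606 ≈ 70.271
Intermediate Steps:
H(F, q) = 7 + q
A(s) = s³ (A(s) = s²*s = s³)
W = 1/1606 (W = -2/(-4940 + (7 + 5)³) = -2/(-4940 + 12³) = -2/(-4940 + 1728) = -2/(-3212) = -2*(-1/3212) = 1/1606 ≈ 0.00062266)
√(4938 + W) = √(4938 + 1/1606) = √(7930429/1606) = √12736268974/1606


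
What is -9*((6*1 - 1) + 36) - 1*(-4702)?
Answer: 4333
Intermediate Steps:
-9*((6*1 - 1) + 36) - 1*(-4702) = -9*((6 - 1) + 36) + 4702 = -9*(5 + 36) + 4702 = -9*41 + 4702 = -369 + 4702 = 4333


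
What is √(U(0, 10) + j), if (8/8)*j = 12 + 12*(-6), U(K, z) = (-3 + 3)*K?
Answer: 2*I*√15 ≈ 7.746*I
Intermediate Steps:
U(K, z) = 0 (U(K, z) = 0*K = 0)
j = -60 (j = 12 + 12*(-6) = 12 - 72 = -60)
√(U(0, 10) + j) = √(0 - 60) = √(-60) = 2*I*√15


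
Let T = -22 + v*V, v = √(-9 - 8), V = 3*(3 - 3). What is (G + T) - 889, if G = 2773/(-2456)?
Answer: -2240189/2456 ≈ -912.13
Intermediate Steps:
G = -2773/2456 (G = 2773*(-1/2456) = -2773/2456 ≈ -1.1291)
V = 0 (V = 3*0 = 0)
v = I*√17 (v = √(-17) = I*√17 ≈ 4.1231*I)
T = -22 (T = -22 + (I*√17)*0 = -22 + 0 = -22)
(G + T) - 889 = (-2773/2456 - 22) - 889 = -56805/2456 - 889 = -2240189/2456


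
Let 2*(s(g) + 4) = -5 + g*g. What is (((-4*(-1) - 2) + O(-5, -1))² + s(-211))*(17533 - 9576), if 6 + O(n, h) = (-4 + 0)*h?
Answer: 177075078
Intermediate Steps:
O(n, h) = -6 - 4*h (O(n, h) = -6 + (-4 + 0)*h = -6 - 4*h)
s(g) = -13/2 + g²/2 (s(g) = -4 + (-5 + g*g)/2 = -4 + (-5 + g²)/2 = -4 + (-5/2 + g²/2) = -13/2 + g²/2)
(((-4*(-1) - 2) + O(-5, -1))² + s(-211))*(17533 - 9576) = (((-4*(-1) - 2) + (-6 - 4*(-1)))² + (-13/2 + (½)*(-211)²))*(17533 - 9576) = (((4 - 2) + (-6 + 4))² + (-13/2 + (½)*44521))*7957 = ((2 - 2)² + (-13/2 + 44521/2))*7957 = (0² + 22254)*7957 = (0 + 22254)*7957 = 22254*7957 = 177075078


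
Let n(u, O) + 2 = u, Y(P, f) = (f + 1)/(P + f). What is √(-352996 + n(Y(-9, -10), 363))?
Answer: 3*I*√14159123/19 ≈ 594.14*I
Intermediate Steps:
Y(P, f) = (1 + f)/(P + f)
n(u, O) = -2 + u
√(-352996 + n(Y(-9, -10), 363)) = √(-352996 + (-2 + (1 - 10)/(-9 - 10))) = √(-352996 + (-2 - 9/(-19))) = √(-352996 + (-2 - 1/19*(-9))) = √(-352996 + (-2 + 9/19)) = √(-352996 - 29/19) = √(-6706953/19) = 3*I*√14159123/19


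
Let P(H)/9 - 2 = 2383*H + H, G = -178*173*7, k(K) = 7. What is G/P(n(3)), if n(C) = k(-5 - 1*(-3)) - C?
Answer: -107779/42921 ≈ -2.5111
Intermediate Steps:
n(C) = 7 - C
G = -215558 (G = -30794*7 = -215558)
P(H) = 18 + 21456*H (P(H) = 18 + 9*(2383*H + H) = 18 + 9*(2384*H) = 18 + 21456*H)
G/P(n(3)) = -215558/(18 + 21456*(7 - 1*3)) = -215558/(18 + 21456*(7 - 3)) = -215558/(18 + 21456*4) = -215558/(18 + 85824) = -215558/85842 = -215558*1/85842 = -107779/42921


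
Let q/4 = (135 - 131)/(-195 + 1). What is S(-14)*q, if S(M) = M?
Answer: 112/97 ≈ 1.1546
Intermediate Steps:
q = -8/97 (q = 4*((135 - 131)/(-195 + 1)) = 4*(4/(-194)) = 4*(4*(-1/194)) = 4*(-2/97) = -8/97 ≈ -0.082474)
S(-14)*q = -14*(-8/97) = 112/97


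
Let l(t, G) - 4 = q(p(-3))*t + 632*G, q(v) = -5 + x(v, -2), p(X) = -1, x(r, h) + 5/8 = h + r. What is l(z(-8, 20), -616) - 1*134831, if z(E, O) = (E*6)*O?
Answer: -515859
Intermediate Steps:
z(E, O) = 6*E*O (z(E, O) = (6*E)*O = 6*E*O)
x(r, h) = -5/8 + h + r (x(r, h) = -5/8 + (h + r) = -5/8 + h + r)
q(v) = -61/8 + v (q(v) = -5 + (-5/8 - 2 + v) = -5 + (-21/8 + v) = -61/8 + v)
l(t, G) = 4 + 632*G - 69*t/8 (l(t, G) = 4 + ((-61/8 - 1)*t + 632*G) = 4 + (-69*t/8 + 632*G) = 4 + (632*G - 69*t/8) = 4 + 632*G - 69*t/8)
l(z(-8, 20), -616) - 1*134831 = (4 + 632*(-616) - 207*(-8)*20/4) - 1*134831 = (4 - 389312 - 69/8*(-960)) - 134831 = (4 - 389312 + 8280) - 134831 = -381028 - 134831 = -515859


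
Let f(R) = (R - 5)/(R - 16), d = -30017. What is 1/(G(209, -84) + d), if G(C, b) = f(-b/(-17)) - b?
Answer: -356/10655979 ≈ -3.3408e-5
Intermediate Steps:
f(R) = (-5 + R)/(-16 + R)
G(C, b) = -b + (-5 + b/17)/(-16 + b/17) (G(C, b) = (-5 - b/(-17))/(-16 - b/(-17)) - b = (-5 - b*(-1/17))/(-16 - b*(-1/17)) - b = (-5 + b/17)/(-16 + b/17) - b = -b + (-5 + b/17)/(-16 + b/17))
1/(G(209, -84) + d) = 1/((-85 - 84 - 1*(-84)*(-272 - 84))/(-272 - 84) - 30017) = 1/((-85 - 84 - 1*(-84)*(-356))/(-356) - 30017) = 1/(-(-85 - 84 - 29904)/356 - 30017) = 1/(-1/356*(-30073) - 30017) = 1/(30073/356 - 30017) = 1/(-10655979/356) = -356/10655979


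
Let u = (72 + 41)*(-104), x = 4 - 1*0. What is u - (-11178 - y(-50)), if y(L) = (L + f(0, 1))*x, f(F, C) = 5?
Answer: -754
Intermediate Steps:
x = 4 (x = 4 + 0 = 4)
y(L) = 20 + 4*L (y(L) = (L + 5)*4 = (5 + L)*4 = 20 + 4*L)
u = -11752 (u = 113*(-104) = -11752)
u - (-11178 - y(-50)) = -11752 - (-11178 - (20 + 4*(-50))) = -11752 - (-11178 - (20 - 200)) = -11752 - (-11178 - 1*(-180)) = -11752 - (-11178 + 180) = -11752 - 1*(-10998) = -11752 + 10998 = -754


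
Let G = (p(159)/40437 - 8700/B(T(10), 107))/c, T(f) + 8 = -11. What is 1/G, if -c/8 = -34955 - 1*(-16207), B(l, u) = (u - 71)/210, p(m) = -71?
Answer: -6064903008/2052177821 ≈ -2.9553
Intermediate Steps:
T(f) = -19 (T(f) = -8 - 11 = -19)
B(l, u) = -71/210 + u/210 (B(l, u) = (-71 + u)*(1/210) = -71/210 + u/210)
c = 149984 (c = -8*(-34955 - 1*(-16207)) = -8*(-34955 + 16207) = -8*(-18748) = 149984)
G = -2052177821/6064903008 (G = (-71/40437 - 8700/(-71/210 + (1/210)*107))/149984 = (-71*1/40437 - 8700/(-71/210 + 107/210))*(1/149984) = (-71/40437 - 8700/6/35)*(1/149984) = (-71/40437 - 8700*35/6)*(1/149984) = (-71/40437 - 50750)*(1/149984) = -2052177821/40437*1/149984 = -2052177821/6064903008 ≈ -0.33837)
1/G = 1/(-2052177821/6064903008) = -6064903008/2052177821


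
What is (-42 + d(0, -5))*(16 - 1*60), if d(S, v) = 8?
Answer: 1496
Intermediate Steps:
(-42 + d(0, -5))*(16 - 1*60) = (-42 + 8)*(16 - 1*60) = -34*(16 - 60) = -34*(-44) = 1496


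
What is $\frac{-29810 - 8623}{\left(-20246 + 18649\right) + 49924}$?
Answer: $- \frac{12811}{16109} \approx -0.79527$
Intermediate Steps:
$\frac{-29810 - 8623}{\left(-20246 + 18649\right) + 49924} = - \frac{38433}{-1597 + 49924} = - \frac{38433}{48327} = \left(-38433\right) \frac{1}{48327} = - \frac{12811}{16109}$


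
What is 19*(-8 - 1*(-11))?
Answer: 57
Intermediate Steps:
19*(-8 - 1*(-11)) = 19*(-8 + 11) = 19*3 = 57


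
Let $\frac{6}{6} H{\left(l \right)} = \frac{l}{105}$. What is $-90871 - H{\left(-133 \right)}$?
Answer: $- \frac{1363046}{15} \approx -90870.0$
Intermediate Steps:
$H{\left(l \right)} = \frac{l}{105}$
$-90871 - H{\left(-133 \right)} = -90871 - \frac{1}{105} \left(-133\right) = -90871 - - \frac{19}{15} = -90871 + \frac{19}{15} = - \frac{1363046}{15}$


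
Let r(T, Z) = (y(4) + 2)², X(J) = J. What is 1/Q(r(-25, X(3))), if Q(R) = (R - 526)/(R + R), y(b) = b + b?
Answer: -100/213 ≈ -0.46948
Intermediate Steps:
y(b) = 2*b
r(T, Z) = 100 (r(T, Z) = (2*4 + 2)² = (8 + 2)² = 10² = 100)
Q(R) = (-526 + R)/(2*R) (Q(R) = (-526 + R)/((2*R)) = (-526 + R)*(1/(2*R)) = (-526 + R)/(2*R))
1/Q(r(-25, X(3))) = 1/((½)*(-526 + 100)/100) = 1/((½)*(1/100)*(-426)) = 1/(-213/100) = -100/213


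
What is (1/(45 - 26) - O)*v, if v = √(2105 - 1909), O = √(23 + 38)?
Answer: 14/19 - 14*√61 ≈ -108.61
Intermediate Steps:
O = √61 ≈ 7.8102
v = 14 (v = √196 = 14)
(1/(45 - 26) - O)*v = (1/(45 - 26) - √61)*14 = (1/19 - √61)*14 = 14/19 - 14*√61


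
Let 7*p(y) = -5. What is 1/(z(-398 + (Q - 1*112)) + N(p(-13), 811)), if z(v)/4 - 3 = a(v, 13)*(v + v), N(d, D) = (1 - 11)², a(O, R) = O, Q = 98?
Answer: 1/1358064 ≈ 7.3634e-7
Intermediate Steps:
p(y) = -5/7 (p(y) = (⅐)*(-5) = -5/7)
N(d, D) = 100 (N(d, D) = (-10)² = 100)
z(v) = 12 + 8*v² (z(v) = 12 + 4*(v*(v + v)) = 12 + 4*(v*(2*v)) = 12 + 4*(2*v²) = 12 + 8*v²)
1/(z(-398 + (Q - 1*112)) + N(p(-13), 811)) = 1/((12 + 8*(-398 + (98 - 1*112))²) + 100) = 1/((12 + 8*(-398 + (98 - 112))²) + 100) = 1/((12 + 8*(-398 - 14)²) + 100) = 1/((12 + 8*(-412)²) + 100) = 1/((12 + 8*169744) + 100) = 1/((12 + 1357952) + 100) = 1/(1357964 + 100) = 1/1358064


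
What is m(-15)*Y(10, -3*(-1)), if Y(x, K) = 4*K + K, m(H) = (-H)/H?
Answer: -15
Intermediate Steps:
m(H) = -1
Y(x, K) = 5*K
m(-15)*Y(10, -3*(-1)) = -5*(-3*(-1)) = -5*3 = -1*15 = -15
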